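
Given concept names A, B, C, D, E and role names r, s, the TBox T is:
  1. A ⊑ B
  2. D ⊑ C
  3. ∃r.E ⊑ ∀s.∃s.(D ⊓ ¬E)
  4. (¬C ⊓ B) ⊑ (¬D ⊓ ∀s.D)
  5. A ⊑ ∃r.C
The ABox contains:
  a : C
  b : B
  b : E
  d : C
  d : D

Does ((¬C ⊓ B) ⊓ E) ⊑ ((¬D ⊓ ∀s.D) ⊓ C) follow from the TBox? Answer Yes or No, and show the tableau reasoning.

1. ((¬C ⊓ B) ⊓ E) ⊑ ((¬D ⊓ ∀s.D) ⊓ C)  ⇔  (((¬C ⊓ B) ⊓ E) ⊓ ((D ⊔ ∃s.¬D) ⊔ ¬C)) unsat w.r.t. T
   apply at x₀: (¬C ⊓ B)⊑(¬D ⊓ ∀s.D)
   open: L(x₀) ⊇ {B, E, ¬A, ¬C, ¬D, …}
2. Hence ((¬C ⊓ B) ⊓ E) ⊑ ((¬D ⊓ ∀s.D) ⊓ C): not entailed.

No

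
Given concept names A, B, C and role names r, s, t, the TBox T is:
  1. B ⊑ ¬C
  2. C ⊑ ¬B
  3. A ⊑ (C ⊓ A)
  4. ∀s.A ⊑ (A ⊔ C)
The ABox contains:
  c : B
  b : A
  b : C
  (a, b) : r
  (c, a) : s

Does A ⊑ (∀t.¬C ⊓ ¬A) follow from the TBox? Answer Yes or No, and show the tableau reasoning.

No

1. A ⊑ (∀t.¬C ⊓ ¬A)  ⇔  (A ⊓ (∃t.C ⊔ A)) unsat w.r.t. T
   apply at x₀: A⊑(C ⊓ A)
   open: L(x₀) ⊇ {A, C, ¬B, ∃s.¬A} (+ ∃-successors)
2. Hence A ⊑ (∀t.¬C ⊓ ¬A): not entailed.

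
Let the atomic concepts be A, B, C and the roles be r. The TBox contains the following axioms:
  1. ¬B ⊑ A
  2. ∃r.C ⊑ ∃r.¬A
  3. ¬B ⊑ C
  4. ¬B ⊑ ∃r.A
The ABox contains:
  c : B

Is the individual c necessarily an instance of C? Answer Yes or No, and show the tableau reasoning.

No

1. c : C?  L(c) = {B} ∪ {¬C}
   open: L(c) ⊇ {B, ¬C, ∀r.¬C} — c ∉ C possible
2. Hence c : C: not entailed.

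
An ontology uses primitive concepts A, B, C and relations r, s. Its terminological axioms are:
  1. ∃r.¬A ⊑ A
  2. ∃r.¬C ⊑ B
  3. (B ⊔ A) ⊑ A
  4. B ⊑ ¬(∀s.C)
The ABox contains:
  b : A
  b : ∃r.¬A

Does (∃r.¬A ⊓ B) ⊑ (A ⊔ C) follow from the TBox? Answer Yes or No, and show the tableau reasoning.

1. (∃r.¬A ⊓ B) ⊑ (A ⊔ C)  ⇔  ((∃r.¬A ⊓ B) ⊓ (¬A ⊓ ¬C)) unsat w.r.t. T
   all branches close; clash {A, ¬A} at x₀
2. Hence (∃r.¬A ⊓ B) ⊑ (A ⊔ C): entailed.

Yes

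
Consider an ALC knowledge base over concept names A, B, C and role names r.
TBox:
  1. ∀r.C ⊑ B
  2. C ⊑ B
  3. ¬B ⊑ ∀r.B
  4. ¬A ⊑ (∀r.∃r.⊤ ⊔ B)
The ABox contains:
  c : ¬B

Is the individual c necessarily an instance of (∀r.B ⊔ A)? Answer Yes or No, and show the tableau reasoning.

1. c : (∀r.B ⊔ A)?  L(c) = {¬B} ∪ {(∃r.¬B ⊓ ¬A)}
   clash {B, ¬B} at c — c ∈ (∀r.B ⊔ A)
2. Hence c : (∀r.B ⊔ A): entailed.

Yes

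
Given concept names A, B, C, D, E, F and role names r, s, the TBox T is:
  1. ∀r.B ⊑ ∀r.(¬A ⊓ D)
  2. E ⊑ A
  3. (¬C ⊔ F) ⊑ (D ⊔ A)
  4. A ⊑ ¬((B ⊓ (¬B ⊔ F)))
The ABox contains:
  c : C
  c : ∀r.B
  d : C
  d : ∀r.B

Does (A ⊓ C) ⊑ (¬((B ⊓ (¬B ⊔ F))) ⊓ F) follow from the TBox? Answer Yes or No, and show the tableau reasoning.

1. (A ⊓ C) ⊑ (¬((B ⊓ (¬B ⊔ F))) ⊓ F)  ⇔  ((A ⊓ C) ⊓ ((B ⊓ (¬B ⊔ F)) ⊔ ¬F)) unsat w.r.t. T
   apply at x₀: A⊑¬((B ⊓ (¬B ⊔ F)))
   open: L(x₀) ⊇ {A, C, ¬B, ¬F, ∃r.¬B} (+ ∃-successors)
2. Hence (A ⊓ C) ⊑ (¬((B ⊓ (¬B ⊔ F))) ⊓ F): not entailed.

No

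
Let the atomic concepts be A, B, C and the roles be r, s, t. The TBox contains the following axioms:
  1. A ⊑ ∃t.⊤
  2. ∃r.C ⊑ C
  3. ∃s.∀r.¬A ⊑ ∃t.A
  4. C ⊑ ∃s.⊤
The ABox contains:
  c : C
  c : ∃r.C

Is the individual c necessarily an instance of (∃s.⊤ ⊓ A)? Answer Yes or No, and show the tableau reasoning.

1. c : (∃s.⊤ ⊓ A)?  L(c) = {C, ∃r.C} ∪ {(∀s.⊥ ⊔ ¬A)}
   apply at c: C⊑∃s.⊤
   open: L(c) ⊇ {C, ¬A, ∀s.∃r.A, ∃r.C, ∃s.⊤} (+ ∃-successors) — c ∉ (∃s.⊤ ⊓ A) possible
2. Hence c : (∃s.⊤ ⊓ A): not entailed.

No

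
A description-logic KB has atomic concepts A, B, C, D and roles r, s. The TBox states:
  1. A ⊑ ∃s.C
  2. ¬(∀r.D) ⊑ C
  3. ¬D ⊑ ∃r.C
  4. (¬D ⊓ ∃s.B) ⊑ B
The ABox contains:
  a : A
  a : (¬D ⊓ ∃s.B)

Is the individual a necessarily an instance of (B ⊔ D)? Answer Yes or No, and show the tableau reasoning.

Yes

1. a : (B ⊔ D)?  L(a) = {A, (¬D ⊓ ∃s.B)} ∪ {(¬B ⊓ ¬D)}
   clash {B, ¬B} at a — a ∈ (B ⊔ D)
2. Hence a : (B ⊔ D): entailed.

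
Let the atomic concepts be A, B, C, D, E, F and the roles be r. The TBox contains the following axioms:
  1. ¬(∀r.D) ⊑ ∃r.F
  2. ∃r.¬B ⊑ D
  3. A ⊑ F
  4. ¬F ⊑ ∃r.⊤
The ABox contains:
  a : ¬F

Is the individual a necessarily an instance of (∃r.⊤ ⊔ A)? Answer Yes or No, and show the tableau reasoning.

Yes

1. a : (∃r.⊤ ⊔ A)?  L(a) = {¬F} ∪ {(∀r.⊥ ⊓ ¬A)}
   clash ⊥ at an ∃-successor — a ∈ (∃r.⊤ ⊔ A)
2. Hence a : (∃r.⊤ ⊔ A): entailed.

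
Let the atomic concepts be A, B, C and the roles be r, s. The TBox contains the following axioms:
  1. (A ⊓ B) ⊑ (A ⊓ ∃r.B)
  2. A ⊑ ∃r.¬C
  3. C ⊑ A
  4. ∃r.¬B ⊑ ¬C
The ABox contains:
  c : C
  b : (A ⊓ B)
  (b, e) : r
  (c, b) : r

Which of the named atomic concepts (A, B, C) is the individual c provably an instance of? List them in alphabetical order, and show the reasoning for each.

1. c : A?  L(c) = {C} ∪ {¬A}
   clash {A, ¬A} at c — c ∈ A
2. c : B?  L(c) = {C} ∪ {¬B}
   apply at c: C⊑A
   open: L(c) ⊇ {A, C, ¬B, ∀r.B, ∃r.¬C} (+ ∃-successors) — c ∉ B possible
3. c : C?  L(c) = {C} ∪ {¬C}
   clash {C, ¬C} at c — c ∈ C
4. Entailed for c: {A, C}

{A, C}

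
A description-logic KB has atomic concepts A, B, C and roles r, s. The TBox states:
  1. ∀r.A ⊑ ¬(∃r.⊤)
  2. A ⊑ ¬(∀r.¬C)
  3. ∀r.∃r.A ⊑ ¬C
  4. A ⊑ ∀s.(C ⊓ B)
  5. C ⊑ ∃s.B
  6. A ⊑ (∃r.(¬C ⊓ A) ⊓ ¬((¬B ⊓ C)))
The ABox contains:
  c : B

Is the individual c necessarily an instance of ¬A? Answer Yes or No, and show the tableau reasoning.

No

1. c : ¬A?  L(c) = {B} ∪ {A}
   apply at c: A⊑¬(∀r.¬C); A⊑∀s.(C ⊓ B); A⊑(∃r.(¬C ⊓ A) ⊓ ¬((¬B ⊓ C)))
   open: L(c) ⊇ {A, B, ¬C, ∀s.(C ⊓ B), ∃r.(¬C ⊓ A), …} (+ ∃-successors) — c ∉ ¬A possible
2. Hence c : ¬A: not entailed.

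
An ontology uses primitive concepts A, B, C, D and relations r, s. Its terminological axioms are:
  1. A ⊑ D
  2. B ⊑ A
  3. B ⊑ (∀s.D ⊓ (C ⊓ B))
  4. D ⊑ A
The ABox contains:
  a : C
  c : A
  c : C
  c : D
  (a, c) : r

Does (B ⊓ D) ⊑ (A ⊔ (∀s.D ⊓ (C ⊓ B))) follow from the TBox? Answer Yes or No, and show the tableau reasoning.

Yes

1. (B ⊓ D) ⊑ (A ⊔ (∀s.D ⊓ (C ⊓ B)))  ⇔  ((B ⊓ D) ⊓ (¬A ⊓ (∃s.¬D ⊔ (¬C ⊔ ¬B)))) unsat w.r.t. T
   all branches close; clash {A, ¬A} at x₀
2. Hence (B ⊓ D) ⊑ (A ⊔ (∀s.D ⊓ (C ⊓ B))): entailed.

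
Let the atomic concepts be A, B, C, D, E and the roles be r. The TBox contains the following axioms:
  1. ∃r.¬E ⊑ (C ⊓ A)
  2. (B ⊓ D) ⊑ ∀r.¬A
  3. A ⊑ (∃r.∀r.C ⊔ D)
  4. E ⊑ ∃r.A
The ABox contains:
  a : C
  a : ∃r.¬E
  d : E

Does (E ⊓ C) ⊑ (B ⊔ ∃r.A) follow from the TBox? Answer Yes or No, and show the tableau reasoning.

Yes

1. (E ⊓ C) ⊑ (B ⊔ ∃r.A)  ⇔  ((E ⊓ C) ⊓ (¬B ⊓ ∀r.¬A)) unsat w.r.t. T
   all branches close; clash {A, ¬A} at an ∃-successor
2. Hence (E ⊓ C) ⊑ (B ⊔ ∃r.A): entailed.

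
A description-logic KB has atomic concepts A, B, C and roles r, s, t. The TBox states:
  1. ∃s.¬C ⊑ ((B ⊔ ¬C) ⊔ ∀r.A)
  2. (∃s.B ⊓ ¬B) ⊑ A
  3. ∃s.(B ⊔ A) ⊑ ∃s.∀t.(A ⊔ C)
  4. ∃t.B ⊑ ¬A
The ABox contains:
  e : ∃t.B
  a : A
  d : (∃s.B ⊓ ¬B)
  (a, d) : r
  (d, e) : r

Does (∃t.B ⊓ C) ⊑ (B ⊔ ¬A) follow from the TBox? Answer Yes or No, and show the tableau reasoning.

Yes

1. (∃t.B ⊓ C) ⊑ (B ⊔ ¬A)  ⇔  ((∃t.B ⊓ C) ⊓ (¬B ⊓ A)) unsat w.r.t. T
   all branches close; clash {A, ¬A} at x₀
2. Hence (∃t.B ⊓ C) ⊑ (B ⊔ ¬A): entailed.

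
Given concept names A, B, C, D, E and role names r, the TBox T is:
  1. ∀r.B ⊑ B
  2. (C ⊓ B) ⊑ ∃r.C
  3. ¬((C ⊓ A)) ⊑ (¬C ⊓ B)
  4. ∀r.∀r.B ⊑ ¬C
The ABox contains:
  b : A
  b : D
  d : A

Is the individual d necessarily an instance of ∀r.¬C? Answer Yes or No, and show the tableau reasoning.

No

1. d : ∀r.¬C?  L(d) = {A} ∪ {∃r.C}
   open: L(d) ⊇ {A, C, ∃r.C, ∃r.¬B, ∃r.∃r.¬B} (+ ∃-successors) — d ∉ ∀r.¬C possible
2. Hence d : ∀r.¬C: not entailed.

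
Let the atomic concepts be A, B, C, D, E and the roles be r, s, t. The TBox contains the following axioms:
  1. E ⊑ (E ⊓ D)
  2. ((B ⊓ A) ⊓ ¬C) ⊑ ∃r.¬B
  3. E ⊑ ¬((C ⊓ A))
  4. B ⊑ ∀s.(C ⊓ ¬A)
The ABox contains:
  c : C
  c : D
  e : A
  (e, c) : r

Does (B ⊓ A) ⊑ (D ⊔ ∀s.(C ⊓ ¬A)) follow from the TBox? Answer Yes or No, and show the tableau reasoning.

1. (B ⊓ A) ⊑ (D ⊔ ∀s.(C ⊓ ¬A))  ⇔  ((B ⊓ A) ⊓ (¬D ⊓ ∃s.(¬C ⊔ A))) unsat w.r.t. T
   all branches close; clash {D, ¬D} at x₀
2. Hence (B ⊓ A) ⊑ (D ⊔ ∀s.(C ⊓ ¬A)): entailed.

Yes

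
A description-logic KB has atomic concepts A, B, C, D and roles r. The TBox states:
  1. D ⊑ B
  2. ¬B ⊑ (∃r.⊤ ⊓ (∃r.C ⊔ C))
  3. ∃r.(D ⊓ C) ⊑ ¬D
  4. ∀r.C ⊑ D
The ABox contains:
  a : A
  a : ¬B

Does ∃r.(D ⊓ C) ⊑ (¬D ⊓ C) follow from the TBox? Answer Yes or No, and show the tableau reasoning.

No

1. ∃r.(D ⊓ C) ⊑ (¬D ⊓ C)  ⇔  (∃r.(D ⊓ C) ⊓ (D ⊔ ¬C)) unsat w.r.t. T
   apply at x₀: ∃r.(D ⊓ C)⊑¬D
   open: L(x₀) ⊇ {B, ¬C, ¬D, ∃r.(D ⊓ C), ∃r.¬C} (+ ∃-successors)
2. Hence ∃r.(D ⊓ C) ⊑ (¬D ⊓ C): not entailed.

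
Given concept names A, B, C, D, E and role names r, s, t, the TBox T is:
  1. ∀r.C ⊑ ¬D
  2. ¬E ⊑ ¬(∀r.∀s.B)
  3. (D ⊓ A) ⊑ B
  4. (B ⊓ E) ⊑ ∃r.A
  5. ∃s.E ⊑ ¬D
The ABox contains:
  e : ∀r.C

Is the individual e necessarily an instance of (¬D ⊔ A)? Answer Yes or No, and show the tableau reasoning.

Yes

1. e : (¬D ⊔ A)?  L(e) = {∀r.C} ∪ {(D ⊓ ¬A)}
   clash {D, ¬D} at e — e ∈ (¬D ⊔ A)
2. Hence e : (¬D ⊔ A): entailed.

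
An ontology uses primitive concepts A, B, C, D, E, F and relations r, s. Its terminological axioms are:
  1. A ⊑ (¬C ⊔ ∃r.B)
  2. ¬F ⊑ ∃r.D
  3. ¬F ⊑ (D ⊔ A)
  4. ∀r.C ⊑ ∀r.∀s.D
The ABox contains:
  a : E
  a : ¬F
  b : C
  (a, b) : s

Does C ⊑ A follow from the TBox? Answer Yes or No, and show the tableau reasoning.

No

1. C ⊑ A  ⇔  (C ⊓ ¬A) unsat w.r.t. T
   open: L(x₀) ⊇ {C, F, ¬A, ∃r.¬C} (+ ∃-successors)
2. Hence C ⊑ A: not entailed.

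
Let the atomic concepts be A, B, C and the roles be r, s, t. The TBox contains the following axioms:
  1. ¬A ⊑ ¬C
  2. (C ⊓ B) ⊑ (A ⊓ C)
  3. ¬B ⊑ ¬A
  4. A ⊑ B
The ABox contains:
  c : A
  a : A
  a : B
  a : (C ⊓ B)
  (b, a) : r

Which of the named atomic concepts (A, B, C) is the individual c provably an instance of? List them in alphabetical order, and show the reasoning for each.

{A, B}

1. c : A?  L(c) = {A} ∪ {¬A}
   clash {A, ¬A} at c — c ∈ A
2. c : B?  L(c) = {A} ∪ {¬B}
   clash {A, ¬A} at c — c ∈ B
3. c : C?  L(c) = {A} ∪ {¬C}
   apply at c: A⊑B
   open: L(c) ⊇ {A, B, ¬C} — c ∉ C possible
4. Entailed for c: {A, B}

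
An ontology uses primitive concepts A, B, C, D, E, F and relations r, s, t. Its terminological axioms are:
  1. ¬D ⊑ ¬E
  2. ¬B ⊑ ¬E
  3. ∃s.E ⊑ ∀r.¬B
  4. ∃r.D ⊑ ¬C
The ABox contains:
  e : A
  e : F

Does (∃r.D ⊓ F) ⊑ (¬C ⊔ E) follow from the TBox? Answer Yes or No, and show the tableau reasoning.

Yes

1. (∃r.D ⊓ F) ⊑ (¬C ⊔ E)  ⇔  ((∃r.D ⊓ F) ⊓ (C ⊓ ¬E)) unsat w.r.t. T
   all branches close; clash {C, ¬C} at x₀
2. Hence (∃r.D ⊓ F) ⊑ (¬C ⊔ E): entailed.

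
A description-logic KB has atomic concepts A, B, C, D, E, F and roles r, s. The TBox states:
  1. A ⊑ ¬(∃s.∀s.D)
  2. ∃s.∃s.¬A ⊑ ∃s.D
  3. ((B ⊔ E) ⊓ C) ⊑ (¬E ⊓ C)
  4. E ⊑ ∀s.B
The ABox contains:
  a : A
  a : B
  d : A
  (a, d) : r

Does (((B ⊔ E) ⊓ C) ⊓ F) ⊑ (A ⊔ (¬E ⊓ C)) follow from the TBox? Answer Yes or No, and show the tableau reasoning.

1. (((B ⊔ E) ⊓ C) ⊓ F) ⊑ (A ⊔ (¬E ⊓ C))  ⇔  ((((B ⊔ E) ⊓ C) ⊓ F) ⊓ (¬A ⊓ (E ⊔ ¬C))) unsat w.r.t. T
   all branches close; clash {E, ¬E} at x₀
2. Hence (((B ⊔ E) ⊓ C) ⊓ F) ⊑ (A ⊔ (¬E ⊓ C)): entailed.

Yes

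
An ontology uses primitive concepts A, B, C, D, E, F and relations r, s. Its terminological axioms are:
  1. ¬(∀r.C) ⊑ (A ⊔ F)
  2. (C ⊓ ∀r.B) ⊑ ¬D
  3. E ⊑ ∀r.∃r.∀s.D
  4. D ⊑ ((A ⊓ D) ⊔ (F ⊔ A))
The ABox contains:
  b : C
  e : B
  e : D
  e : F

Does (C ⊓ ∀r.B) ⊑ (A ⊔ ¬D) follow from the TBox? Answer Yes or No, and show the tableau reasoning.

1. (C ⊓ ∀r.B) ⊑ (A ⊔ ¬D)  ⇔  ((C ⊓ ∀r.B) ⊓ (¬A ⊓ D)) unsat w.r.t. T
   all branches close; clash {D, ¬D} at x₀
2. Hence (C ⊓ ∀r.B) ⊑ (A ⊔ ¬D): entailed.

Yes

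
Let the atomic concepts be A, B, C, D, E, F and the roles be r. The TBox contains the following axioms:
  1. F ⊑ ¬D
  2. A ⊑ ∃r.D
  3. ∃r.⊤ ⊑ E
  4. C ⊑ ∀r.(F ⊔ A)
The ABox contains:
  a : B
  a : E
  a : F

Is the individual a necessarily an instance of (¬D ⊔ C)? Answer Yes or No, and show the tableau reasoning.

Yes

1. a : (¬D ⊔ C)?  L(a) = {B, E, F} ∪ {(D ⊓ ¬C)}
   clash {D, ¬D} at a — a ∈ (¬D ⊔ C)
2. Hence a : (¬D ⊔ C): entailed.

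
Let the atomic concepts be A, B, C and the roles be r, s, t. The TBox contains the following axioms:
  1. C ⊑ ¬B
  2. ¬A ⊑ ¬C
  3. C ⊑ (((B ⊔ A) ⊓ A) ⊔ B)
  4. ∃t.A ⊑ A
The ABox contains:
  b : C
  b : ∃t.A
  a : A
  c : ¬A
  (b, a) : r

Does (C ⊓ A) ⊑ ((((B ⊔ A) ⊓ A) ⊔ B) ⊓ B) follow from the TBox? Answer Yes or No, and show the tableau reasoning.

No

1. (C ⊓ A) ⊑ ((((B ⊔ A) ⊓ A) ⊔ B) ⊓ B)  ⇔  ((C ⊓ A) ⊓ ((((¬B ⊓ ¬A) ⊔ ¬A) ⊓ ¬B) ⊔ ¬B)) unsat w.r.t. T
   apply at x₀: C⊑¬B; C⊑(((B ⊔ A) ⊓ A) ⊔ B)
   open: L(x₀) ⊇ {A, C, ¬B}
2. Hence (C ⊓ A) ⊑ ((((B ⊔ A) ⊓ A) ⊔ B) ⊓ B): not entailed.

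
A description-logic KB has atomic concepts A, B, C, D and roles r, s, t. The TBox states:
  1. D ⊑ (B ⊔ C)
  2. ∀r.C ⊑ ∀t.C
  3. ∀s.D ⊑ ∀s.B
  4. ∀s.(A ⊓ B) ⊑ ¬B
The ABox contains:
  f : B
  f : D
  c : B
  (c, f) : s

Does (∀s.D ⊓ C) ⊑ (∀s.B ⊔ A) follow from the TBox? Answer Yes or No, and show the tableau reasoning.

1. (∀s.D ⊓ C) ⊑ (∀s.B ⊔ A)  ⇔  ((∀s.D ⊓ C) ⊓ (∃s.¬B ⊓ ¬A)) unsat w.r.t. T
   all branches close; clash {B, ¬B} at an ∃-successor
2. Hence (∀s.D ⊓ C) ⊑ (∀s.B ⊔ A): entailed.

Yes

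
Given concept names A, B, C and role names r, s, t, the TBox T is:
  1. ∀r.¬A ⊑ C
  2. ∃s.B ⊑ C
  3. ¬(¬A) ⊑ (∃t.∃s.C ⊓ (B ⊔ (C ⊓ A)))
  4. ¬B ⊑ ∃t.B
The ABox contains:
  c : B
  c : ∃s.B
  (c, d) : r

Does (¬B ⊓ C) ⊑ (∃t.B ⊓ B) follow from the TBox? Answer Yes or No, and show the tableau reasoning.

1. (¬B ⊓ C) ⊑ (∃t.B ⊓ B)  ⇔  ((¬B ⊓ C) ⊓ (∀t.¬B ⊔ ¬B)) unsat w.r.t. T
   apply at x₀: ¬B⊑∃t.B
   open: L(x₀) ⊇ {C, ¬A, ¬B, ∃t.B} (+ ∃-successors)
2. Hence (¬B ⊓ C) ⊑ (∃t.B ⊓ B): not entailed.

No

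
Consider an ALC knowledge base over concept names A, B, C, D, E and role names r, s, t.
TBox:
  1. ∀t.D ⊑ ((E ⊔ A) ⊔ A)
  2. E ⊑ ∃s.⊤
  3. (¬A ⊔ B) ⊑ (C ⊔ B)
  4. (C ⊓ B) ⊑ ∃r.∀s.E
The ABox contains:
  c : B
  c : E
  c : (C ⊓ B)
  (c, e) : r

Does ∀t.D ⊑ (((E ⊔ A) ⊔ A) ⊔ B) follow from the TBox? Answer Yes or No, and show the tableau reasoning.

Yes

1. ∀t.D ⊑ (((E ⊔ A) ⊔ A) ⊔ B)  ⇔  (∀t.D ⊓ (((¬E ⊓ ¬A) ⊓ ¬A) ⊓ ¬B)) unsat w.r.t. T
   all branches close; clash {B, ¬B} at x₀
2. Hence ∀t.D ⊑ (((E ⊔ A) ⊔ A) ⊔ B): entailed.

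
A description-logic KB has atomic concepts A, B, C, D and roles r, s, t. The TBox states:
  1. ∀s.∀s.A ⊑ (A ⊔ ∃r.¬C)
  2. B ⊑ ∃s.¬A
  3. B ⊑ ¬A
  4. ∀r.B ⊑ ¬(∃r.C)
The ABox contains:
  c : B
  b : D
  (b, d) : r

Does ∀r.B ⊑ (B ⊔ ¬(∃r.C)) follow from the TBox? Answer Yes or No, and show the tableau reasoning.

Yes

1. ∀r.B ⊑ (B ⊔ ¬(∃r.C))  ⇔  (∀r.B ⊓ (¬B ⊓ ∃r.C)) unsat w.r.t. T
   all branches close; clash {C, ¬C} at an ∃-successor
2. Hence ∀r.B ⊑ (B ⊔ ¬(∃r.C)): entailed.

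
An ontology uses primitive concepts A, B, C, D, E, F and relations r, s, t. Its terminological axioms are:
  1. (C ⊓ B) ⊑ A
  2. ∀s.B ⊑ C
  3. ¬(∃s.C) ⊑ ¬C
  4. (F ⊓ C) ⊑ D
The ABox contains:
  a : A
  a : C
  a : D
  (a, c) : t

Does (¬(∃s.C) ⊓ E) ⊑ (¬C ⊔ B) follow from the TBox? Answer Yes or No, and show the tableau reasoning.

Yes

1. (¬(∃s.C) ⊓ E) ⊑ (¬C ⊔ B)  ⇔  ((∀s.¬C ⊓ E) ⊓ (C ⊓ ¬B)) unsat w.r.t. T
   all branches close; clash {C, ¬C} at x₀
2. Hence (¬(∃s.C) ⊓ E) ⊑ (¬C ⊔ B): entailed.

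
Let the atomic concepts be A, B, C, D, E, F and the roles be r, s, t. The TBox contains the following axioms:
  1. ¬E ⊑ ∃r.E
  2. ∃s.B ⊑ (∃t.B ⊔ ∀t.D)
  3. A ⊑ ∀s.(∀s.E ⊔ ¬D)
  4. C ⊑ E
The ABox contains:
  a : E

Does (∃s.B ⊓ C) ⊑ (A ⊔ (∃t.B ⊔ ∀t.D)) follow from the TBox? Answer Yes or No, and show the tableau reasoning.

Yes

1. (∃s.B ⊓ C) ⊑ (A ⊔ (∃t.B ⊔ ∀t.D))  ⇔  ((∃s.B ⊓ C) ⊓ (¬A ⊓ (∀t.¬B ⊓ ∃t.¬D))) unsat w.r.t. T
   all branches close; clash {D, ¬D} at an ∃-successor
2. Hence (∃s.B ⊓ C) ⊑ (A ⊔ (∃t.B ⊔ ∀t.D)): entailed.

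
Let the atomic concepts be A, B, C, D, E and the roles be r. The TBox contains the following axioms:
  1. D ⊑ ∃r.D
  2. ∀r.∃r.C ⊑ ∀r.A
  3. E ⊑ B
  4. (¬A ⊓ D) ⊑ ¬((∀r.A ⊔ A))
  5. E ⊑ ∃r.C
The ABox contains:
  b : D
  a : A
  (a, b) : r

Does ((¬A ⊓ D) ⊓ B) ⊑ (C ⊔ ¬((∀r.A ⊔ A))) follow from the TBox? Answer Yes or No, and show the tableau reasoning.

1. ((¬A ⊓ D) ⊓ B) ⊑ (C ⊔ ¬((∀r.A ⊔ A)))  ⇔  (((¬A ⊓ D) ⊓ B) ⊓ (¬C ⊓ (∀r.A ⊔ A))) unsat w.r.t. T
   all branches close; clash {A, ¬A} at x₀
2. Hence ((¬A ⊓ D) ⊓ B) ⊑ (C ⊔ ¬((∀r.A ⊔ A))): entailed.

Yes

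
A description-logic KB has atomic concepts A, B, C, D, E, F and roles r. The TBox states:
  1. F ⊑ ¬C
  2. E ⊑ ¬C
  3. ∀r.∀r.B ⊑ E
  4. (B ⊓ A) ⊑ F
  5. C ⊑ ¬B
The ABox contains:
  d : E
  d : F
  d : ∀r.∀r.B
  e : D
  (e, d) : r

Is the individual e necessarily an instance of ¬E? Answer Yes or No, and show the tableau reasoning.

No

1. e : ¬E?  L(e) = {D} ∪ {E}
   apply at e: E⊑¬C
   open: L(e) ⊇ {D, E, ¬B, ¬C} — e ∉ ¬E possible
2. Hence e : ¬E: not entailed.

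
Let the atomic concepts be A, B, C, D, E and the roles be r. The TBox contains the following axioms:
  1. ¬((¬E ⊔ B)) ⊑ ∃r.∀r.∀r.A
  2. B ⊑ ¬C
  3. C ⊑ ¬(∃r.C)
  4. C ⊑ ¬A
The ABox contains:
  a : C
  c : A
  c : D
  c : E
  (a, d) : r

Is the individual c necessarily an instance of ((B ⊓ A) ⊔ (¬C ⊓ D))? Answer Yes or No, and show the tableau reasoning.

1. c : ((B ⊓ A) ⊔ (¬C ⊓ D))?  L(c) = {A, D, E} ∪ {((¬B ⊔ ¬A) ⊓ (C ⊔ ¬D))}
   clash {D, ¬D} at c — c ∈ ((B ⊓ A) ⊔ (¬C ⊓ D))
2. Hence c : ((B ⊓ A) ⊔ (¬C ⊓ D)): entailed.

Yes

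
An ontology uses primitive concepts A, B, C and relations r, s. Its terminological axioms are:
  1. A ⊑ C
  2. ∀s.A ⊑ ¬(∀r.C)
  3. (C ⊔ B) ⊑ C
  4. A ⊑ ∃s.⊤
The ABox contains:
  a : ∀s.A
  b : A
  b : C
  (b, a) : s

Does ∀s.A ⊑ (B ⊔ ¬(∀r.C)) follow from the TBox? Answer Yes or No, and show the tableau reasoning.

1. ∀s.A ⊑ (B ⊔ ¬(∀r.C))  ⇔  (∀s.A ⊓ (¬B ⊓ ∀r.C)) unsat w.r.t. T
   all branches close; clash {C, ¬C} at an ∃-successor
2. Hence ∀s.A ⊑ (B ⊔ ¬(∀r.C)): entailed.

Yes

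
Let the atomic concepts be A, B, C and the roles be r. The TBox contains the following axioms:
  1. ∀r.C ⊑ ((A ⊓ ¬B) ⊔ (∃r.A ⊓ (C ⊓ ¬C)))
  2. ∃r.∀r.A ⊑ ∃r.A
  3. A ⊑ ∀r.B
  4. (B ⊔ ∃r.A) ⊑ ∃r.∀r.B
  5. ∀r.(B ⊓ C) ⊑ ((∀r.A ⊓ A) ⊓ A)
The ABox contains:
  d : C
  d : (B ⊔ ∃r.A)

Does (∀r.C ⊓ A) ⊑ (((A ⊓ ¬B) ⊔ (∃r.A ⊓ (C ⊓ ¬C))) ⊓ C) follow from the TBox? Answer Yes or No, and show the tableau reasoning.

No

1. (∀r.C ⊓ A) ⊑ (((A ⊓ ¬B) ⊔ (∃r.A ⊓ (C ⊓ ¬C))) ⊓ C)  ⇔  ((∀r.C ⊓ A) ⊓ (((¬A ⊔ B) ⊓ (∀r.¬A ⊔ (¬C ⊔ C))) ⊔ ¬C)) unsat w.r.t. T
   apply at x₀: ∀r.C⊑((A ⊓ ¬B) ⊔ (∃r.A ⊓ (C ⊓ ¬C))); A⊑∀r.B
   open: L(x₀) ⊇ {A, ¬B, ¬C, ∀r.A, ∀r.B, …}
2. Hence (∀r.C ⊓ A) ⊑ (((A ⊓ ¬B) ⊔ (∃r.A ⊓ (C ⊓ ¬C))) ⊓ C): not entailed.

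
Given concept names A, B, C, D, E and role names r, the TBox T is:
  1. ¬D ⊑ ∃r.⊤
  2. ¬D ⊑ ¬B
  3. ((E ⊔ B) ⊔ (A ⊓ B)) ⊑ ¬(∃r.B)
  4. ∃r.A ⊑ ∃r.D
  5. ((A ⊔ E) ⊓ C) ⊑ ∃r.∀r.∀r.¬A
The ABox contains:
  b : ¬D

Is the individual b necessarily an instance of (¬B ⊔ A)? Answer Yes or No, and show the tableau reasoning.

Yes

1. b : (¬B ⊔ A)?  L(b) = {¬D} ∪ {(B ⊓ ¬A)}
   clash {B, ¬B} at b — b ∈ (¬B ⊔ A)
2. Hence b : (¬B ⊔ A): entailed.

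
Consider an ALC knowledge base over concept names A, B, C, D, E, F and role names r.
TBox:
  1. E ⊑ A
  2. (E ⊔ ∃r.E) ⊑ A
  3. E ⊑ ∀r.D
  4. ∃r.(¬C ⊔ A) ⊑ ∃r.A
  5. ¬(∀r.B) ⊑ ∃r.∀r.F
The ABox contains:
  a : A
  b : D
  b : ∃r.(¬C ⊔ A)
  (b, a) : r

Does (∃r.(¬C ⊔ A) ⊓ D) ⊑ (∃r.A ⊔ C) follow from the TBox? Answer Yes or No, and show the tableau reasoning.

Yes

1. (∃r.(¬C ⊔ A) ⊓ D) ⊑ (∃r.A ⊔ C)  ⇔  ((∃r.(¬C ⊔ A) ⊓ D) ⊓ (∀r.¬A ⊓ ¬C)) unsat w.r.t. T
   all branches close; clash {A, ¬A} at an ∃-successor
2. Hence (∃r.(¬C ⊔ A) ⊓ D) ⊑ (∃r.A ⊔ C): entailed.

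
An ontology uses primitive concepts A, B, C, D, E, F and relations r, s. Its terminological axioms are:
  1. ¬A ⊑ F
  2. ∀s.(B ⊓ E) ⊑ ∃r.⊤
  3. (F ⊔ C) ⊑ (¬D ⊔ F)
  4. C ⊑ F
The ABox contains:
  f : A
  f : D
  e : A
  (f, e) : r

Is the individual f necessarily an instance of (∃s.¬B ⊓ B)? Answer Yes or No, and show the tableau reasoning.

1. f : (∃s.¬B ⊓ B)?  L(f) = {A, D} ∪ {(∀s.B ⊔ ¬B)}
   open: L(f) ⊇ {A, D, ¬C, ¬F, ∀s.B, …} (+ ∃-successors) — f ∉ (∃s.¬B ⊓ B) possible
2. Hence f : (∃s.¬B ⊓ B): not entailed.

No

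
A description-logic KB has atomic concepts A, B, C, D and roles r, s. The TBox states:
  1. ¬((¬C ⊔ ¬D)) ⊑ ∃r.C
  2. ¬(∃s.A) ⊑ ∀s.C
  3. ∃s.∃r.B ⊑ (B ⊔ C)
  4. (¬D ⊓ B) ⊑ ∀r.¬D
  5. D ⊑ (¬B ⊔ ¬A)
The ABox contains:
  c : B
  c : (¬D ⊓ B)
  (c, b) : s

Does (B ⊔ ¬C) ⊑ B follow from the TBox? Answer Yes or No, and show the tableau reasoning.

1. (B ⊔ ¬C) ⊑ B  ⇔  ((B ⊔ ¬C) ⊓ ¬B) unsat w.r.t. T
   open: L(x₀) ⊇ {¬B, ¬C, ¬D, ∀s.∀r.¬B, ∃s.A} (+ ∃-successors)
2. Hence (B ⊔ ¬C) ⊑ B: not entailed.

No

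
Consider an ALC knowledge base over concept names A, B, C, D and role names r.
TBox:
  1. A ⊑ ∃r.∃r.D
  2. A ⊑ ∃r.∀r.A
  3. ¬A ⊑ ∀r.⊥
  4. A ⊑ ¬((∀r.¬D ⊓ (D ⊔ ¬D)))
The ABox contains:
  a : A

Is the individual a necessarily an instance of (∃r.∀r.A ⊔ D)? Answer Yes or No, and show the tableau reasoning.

Yes

1. a : (∃r.∀r.A ⊔ D)?  L(a) = {A} ∪ {(∀r.∃r.¬A ⊓ ¬D)}
   clash {D, ¬D} at a — a ∈ (∃r.∀r.A ⊔ D)
2. Hence a : (∃r.∀r.A ⊔ D): entailed.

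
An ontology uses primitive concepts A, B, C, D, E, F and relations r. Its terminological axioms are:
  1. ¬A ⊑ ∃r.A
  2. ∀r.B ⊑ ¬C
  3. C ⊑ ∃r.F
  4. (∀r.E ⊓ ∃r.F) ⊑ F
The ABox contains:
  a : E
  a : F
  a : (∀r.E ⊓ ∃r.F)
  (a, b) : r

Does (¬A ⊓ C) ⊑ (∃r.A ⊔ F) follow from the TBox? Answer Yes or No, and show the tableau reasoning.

1. (¬A ⊓ C) ⊑ (∃r.A ⊔ F)  ⇔  ((¬A ⊓ C) ⊓ (∀r.¬A ⊓ ¬F)) unsat w.r.t. T
   all branches close; clash {C, ¬C} at x₀
2. Hence (¬A ⊓ C) ⊑ (∃r.A ⊔ F): entailed.

Yes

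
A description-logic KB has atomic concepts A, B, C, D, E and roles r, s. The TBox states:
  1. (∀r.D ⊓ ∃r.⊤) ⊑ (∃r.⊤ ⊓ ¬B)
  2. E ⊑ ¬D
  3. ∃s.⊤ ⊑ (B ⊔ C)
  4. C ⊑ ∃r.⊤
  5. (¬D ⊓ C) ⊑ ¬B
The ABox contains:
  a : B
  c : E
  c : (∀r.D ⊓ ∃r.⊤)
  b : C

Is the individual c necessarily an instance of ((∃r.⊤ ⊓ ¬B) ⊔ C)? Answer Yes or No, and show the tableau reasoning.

Yes

1. c : ((∃r.⊤ ⊓ ¬B) ⊔ C)?  L(c) = {E, (∀r.D ⊓ ∃r.⊤)} ∪ {((∀r.⊥ ⊔ B) ⊓ ¬C)}
   clash {B, ¬B} at c — c ∈ ((∃r.⊤ ⊓ ¬B) ⊔ C)
2. Hence c : ((∃r.⊤ ⊓ ¬B) ⊔ C): entailed.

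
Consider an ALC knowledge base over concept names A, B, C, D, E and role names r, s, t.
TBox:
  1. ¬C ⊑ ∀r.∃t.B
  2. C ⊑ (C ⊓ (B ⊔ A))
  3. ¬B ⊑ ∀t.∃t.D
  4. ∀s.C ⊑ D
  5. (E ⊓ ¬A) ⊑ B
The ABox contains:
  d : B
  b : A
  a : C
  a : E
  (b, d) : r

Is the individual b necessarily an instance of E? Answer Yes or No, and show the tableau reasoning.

No

1. b : E?  L(b) = {A} ∪ {¬E}
   open: L(b) ⊇ {A, B, C, ¬E, ∃s.¬C} (+ ∃-successors) — b ∉ E possible
2. Hence b : E: not entailed.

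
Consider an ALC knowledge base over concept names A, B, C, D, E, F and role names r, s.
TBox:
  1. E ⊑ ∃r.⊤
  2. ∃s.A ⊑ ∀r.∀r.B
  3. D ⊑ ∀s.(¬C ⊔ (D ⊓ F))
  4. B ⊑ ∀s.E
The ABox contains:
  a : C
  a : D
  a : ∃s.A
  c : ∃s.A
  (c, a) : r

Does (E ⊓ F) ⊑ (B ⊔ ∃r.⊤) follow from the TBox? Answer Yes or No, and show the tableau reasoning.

Yes

1. (E ⊓ F) ⊑ (B ⊔ ∃r.⊤)  ⇔  ((E ⊓ F) ⊓ (¬B ⊓ ∀r.⊥)) unsat w.r.t. T
   all branches close; clash ⊥ at an ∃-successor
2. Hence (E ⊓ F) ⊑ (B ⊔ ∃r.⊤): entailed.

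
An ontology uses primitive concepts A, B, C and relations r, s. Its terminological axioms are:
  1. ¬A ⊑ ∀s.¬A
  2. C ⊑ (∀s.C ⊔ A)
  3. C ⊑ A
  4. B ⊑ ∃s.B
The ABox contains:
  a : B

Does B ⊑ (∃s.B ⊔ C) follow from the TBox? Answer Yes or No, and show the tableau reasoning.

Yes

1. B ⊑ (∃s.B ⊔ C)  ⇔  (B ⊓ (∀s.¬B ⊓ ¬C)) unsat w.r.t. T
   all branches close; clash {B, ¬B} at an ∃-successor
2. Hence B ⊑ (∃s.B ⊔ C): entailed.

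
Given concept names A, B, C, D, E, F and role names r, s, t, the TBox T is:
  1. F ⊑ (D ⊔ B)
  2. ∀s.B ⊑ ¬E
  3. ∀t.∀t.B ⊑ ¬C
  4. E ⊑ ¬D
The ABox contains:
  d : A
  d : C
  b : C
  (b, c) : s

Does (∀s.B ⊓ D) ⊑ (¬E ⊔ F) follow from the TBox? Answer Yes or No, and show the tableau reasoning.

Yes

1. (∀s.B ⊓ D) ⊑ (¬E ⊔ F)  ⇔  ((∀s.B ⊓ D) ⊓ (E ⊓ ¬F)) unsat w.r.t. T
   all branches close; clash {D, ¬D} at x₀
2. Hence (∀s.B ⊓ D) ⊑ (¬E ⊔ F): entailed.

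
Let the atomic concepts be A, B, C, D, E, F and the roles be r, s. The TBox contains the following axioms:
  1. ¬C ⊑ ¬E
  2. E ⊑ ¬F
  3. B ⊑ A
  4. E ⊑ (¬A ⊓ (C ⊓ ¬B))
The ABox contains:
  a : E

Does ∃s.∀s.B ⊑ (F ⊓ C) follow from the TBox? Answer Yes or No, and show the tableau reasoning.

No

1. ∃s.∀s.B ⊑ (F ⊓ C)  ⇔  (∃s.∀s.B ⊓ (¬F ⊔ ¬C)) unsat w.r.t. T
   open: L(x₀) ⊇ {C, ¬B, ¬E, ¬F, ∃s.∀s.B} (+ ∃-successors)
2. Hence ∃s.∀s.B ⊑ (F ⊓ C): not entailed.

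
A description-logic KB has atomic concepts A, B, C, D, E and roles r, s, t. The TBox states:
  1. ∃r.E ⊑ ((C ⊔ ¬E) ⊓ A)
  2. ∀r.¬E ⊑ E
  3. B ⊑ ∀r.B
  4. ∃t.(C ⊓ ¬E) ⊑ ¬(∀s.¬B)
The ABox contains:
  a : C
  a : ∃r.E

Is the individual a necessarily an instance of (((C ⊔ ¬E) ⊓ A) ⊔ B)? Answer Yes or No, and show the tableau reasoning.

1. a : (((C ⊔ ¬E) ⊓ A) ⊔ B)?  L(a) = {C, ∃r.E} ∪ {(((¬C ⊓ E) ⊔ ¬A) ⊓ ¬B)}
   clash {A, ¬A} at a — a ∈ (((C ⊔ ¬E) ⊓ A) ⊔ B)
2. Hence a : (((C ⊔ ¬E) ⊓ A) ⊔ B): entailed.

Yes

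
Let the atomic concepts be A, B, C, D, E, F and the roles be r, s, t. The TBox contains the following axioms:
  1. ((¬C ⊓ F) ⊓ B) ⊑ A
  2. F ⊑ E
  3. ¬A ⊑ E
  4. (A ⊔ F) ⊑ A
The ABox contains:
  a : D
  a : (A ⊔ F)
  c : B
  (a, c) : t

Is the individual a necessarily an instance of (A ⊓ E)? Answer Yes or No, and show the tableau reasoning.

1. a : (A ⊓ E)?  L(a) = {D, (A ⊔ F)} ∪ {(¬A ⊔ ¬E)}
   apply at a: (A ⊔ F)⊑A
   open: L(a) ⊇ {A, D, ¬E, ¬F} — a ∉ (A ⊓ E) possible
2. Hence a : (A ⊓ E): not entailed.

No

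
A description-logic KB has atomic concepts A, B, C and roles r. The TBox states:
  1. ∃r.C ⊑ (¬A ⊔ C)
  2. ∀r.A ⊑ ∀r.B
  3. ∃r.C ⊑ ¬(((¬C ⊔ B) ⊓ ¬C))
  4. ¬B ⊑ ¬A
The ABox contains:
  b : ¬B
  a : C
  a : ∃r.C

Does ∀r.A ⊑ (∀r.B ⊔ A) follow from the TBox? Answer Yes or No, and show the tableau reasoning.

Yes

1. ∀r.A ⊑ (∀r.B ⊔ A)  ⇔  (∀r.A ⊓ (∃r.¬B ⊓ ¬A)) unsat w.r.t. T
   all branches close; clash {B, ¬B} at an ∃-successor
2. Hence ∀r.A ⊑ (∀r.B ⊔ A): entailed.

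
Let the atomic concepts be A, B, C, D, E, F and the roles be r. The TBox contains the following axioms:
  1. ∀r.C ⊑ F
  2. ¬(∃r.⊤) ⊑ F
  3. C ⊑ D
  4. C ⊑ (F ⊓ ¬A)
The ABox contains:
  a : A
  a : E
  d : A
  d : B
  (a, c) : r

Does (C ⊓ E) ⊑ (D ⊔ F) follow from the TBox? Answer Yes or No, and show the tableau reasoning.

Yes

1. (C ⊓ E) ⊑ (D ⊔ F)  ⇔  ((C ⊓ E) ⊓ (¬D ⊓ ¬F)) unsat w.r.t. T
   all branches close; clash {D, ¬D} at x₀
2. Hence (C ⊓ E) ⊑ (D ⊔ F): entailed.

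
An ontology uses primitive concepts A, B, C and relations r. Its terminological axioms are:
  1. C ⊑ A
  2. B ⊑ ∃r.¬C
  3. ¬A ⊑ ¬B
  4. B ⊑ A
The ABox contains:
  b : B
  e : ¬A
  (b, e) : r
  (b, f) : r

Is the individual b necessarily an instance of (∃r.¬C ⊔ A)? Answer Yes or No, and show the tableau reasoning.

Yes

1. b : (∃r.¬C ⊔ A)?  L(b) = {B} ∪ {(∀r.C ⊓ ¬A)}
   clash {B, ¬B} at b — b ∈ (∃r.¬C ⊔ A)
2. Hence b : (∃r.¬C ⊔ A): entailed.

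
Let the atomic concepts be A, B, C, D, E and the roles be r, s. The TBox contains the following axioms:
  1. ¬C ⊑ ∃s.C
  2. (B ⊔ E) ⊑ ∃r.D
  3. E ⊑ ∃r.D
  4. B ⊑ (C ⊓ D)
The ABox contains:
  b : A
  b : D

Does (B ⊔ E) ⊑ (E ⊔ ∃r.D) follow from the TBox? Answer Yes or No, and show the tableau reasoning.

Yes

1. (B ⊔ E) ⊑ (E ⊔ ∃r.D)  ⇔  ((B ⊔ E) ⊓ (¬E ⊓ ∀r.¬D)) unsat w.r.t. T
   all branches close; clash {E, ¬E} at x₀
2. Hence (B ⊔ E) ⊑ (E ⊔ ∃r.D): entailed.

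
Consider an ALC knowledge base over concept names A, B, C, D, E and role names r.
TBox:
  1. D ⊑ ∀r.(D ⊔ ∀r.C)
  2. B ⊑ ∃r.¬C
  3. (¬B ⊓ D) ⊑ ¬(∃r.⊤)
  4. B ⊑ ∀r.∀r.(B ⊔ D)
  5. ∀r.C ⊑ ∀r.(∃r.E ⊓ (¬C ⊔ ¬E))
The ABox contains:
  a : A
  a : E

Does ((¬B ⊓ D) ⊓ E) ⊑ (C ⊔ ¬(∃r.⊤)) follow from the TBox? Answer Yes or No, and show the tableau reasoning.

Yes

1. ((¬B ⊓ D) ⊓ E) ⊑ (C ⊔ ¬(∃r.⊤))  ⇔  (((¬B ⊓ D) ⊓ E) ⊓ (¬C ⊓ ∃r.⊤)) unsat w.r.t. T
   all branches close; clash ⊥ at an ∃-successor
2. Hence ((¬B ⊓ D) ⊓ E) ⊑ (C ⊔ ¬(∃r.⊤)): entailed.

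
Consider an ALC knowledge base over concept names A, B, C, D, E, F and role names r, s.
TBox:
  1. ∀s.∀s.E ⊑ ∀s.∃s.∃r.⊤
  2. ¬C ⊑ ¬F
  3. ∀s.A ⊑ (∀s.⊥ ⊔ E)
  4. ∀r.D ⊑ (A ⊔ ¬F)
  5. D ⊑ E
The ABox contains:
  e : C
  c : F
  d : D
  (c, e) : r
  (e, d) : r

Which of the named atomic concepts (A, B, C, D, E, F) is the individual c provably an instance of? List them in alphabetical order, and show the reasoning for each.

{C, F}

1. c : A?  L(c) = {F} ∪ {¬A}
   open: L(c) ⊇ {C, F, ¬A, ¬D, ∃r.¬D, …} (+ ∃-successors) — c ∉ A possible
2. c : B?  L(c) = {F} ∪ {¬B}
   open: L(c) ⊇ {C, F, ¬B, ¬D, ∃r.¬D, …} (+ ∃-successors) — c ∉ B possible
3. c : C?  L(c) = {F} ∪ {¬C}
   clash {F, ¬F} at c — c ∈ C
4. c : D?  L(c) = {F} ∪ {¬D}
   open: L(c) ⊇ {C, F, ¬D, ∃r.¬D, ∃s.¬A, …} (+ ∃-successors) — c ∉ D possible
5. c : E?  L(c) = {F} ∪ {¬E}
   open: L(c) ⊇ {C, F, ¬D, ¬E, ∃r.¬D, …} (+ ∃-successors) — c ∉ E possible
6. c : F?  L(c) = {F} ∪ {¬F}
   clash {F, ¬F} at c — c ∈ F
7. Entailed for c: {C, F}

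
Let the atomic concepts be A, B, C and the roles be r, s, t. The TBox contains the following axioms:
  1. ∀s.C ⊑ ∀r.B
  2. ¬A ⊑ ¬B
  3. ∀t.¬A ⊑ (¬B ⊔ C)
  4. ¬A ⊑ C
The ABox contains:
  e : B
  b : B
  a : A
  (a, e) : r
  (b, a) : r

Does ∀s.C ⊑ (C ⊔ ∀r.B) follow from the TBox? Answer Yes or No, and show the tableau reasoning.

Yes

1. ∀s.C ⊑ (C ⊔ ∀r.B)  ⇔  (∀s.C ⊓ (¬C ⊓ ∃r.¬B)) unsat w.r.t. T
   all branches close; clash {C, ¬C} at x₀
2. Hence ∀s.C ⊑ (C ⊔ ∀r.B): entailed.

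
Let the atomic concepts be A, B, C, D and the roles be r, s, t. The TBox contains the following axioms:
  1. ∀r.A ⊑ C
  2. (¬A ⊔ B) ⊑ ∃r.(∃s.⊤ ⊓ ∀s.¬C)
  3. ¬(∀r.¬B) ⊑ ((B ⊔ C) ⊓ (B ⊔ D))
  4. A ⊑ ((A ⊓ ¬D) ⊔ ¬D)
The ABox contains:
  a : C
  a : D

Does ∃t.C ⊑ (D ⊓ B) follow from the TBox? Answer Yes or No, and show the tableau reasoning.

1. ∃t.C ⊑ (D ⊓ B)  ⇔  (∃t.C ⊓ (¬D ⊔ ¬B)) unsat w.r.t. T
   open: L(x₀) ⊇ {¬A, ¬D, ∀r.¬B, ∃r.(∃s.⊤ ⊓ ∀s.¬C), ∃r.¬A, …} (+ ∃-successors)
2. Hence ∃t.C ⊑ (D ⊓ B): not entailed.

No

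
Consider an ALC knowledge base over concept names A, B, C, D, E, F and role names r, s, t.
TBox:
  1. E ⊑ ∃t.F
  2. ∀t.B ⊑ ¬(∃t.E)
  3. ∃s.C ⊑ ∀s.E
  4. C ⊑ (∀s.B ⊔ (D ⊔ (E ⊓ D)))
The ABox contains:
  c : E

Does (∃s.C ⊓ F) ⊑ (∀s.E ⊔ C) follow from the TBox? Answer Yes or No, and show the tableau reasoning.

Yes

1. (∃s.C ⊓ F) ⊑ (∀s.E ⊔ C)  ⇔  ((∃s.C ⊓ F) ⊓ (∃s.¬E ⊓ ¬C)) unsat w.r.t. T
   all branches close; clash {E, ¬E} at an ∃-successor
2. Hence (∃s.C ⊓ F) ⊑ (∀s.E ⊔ C): entailed.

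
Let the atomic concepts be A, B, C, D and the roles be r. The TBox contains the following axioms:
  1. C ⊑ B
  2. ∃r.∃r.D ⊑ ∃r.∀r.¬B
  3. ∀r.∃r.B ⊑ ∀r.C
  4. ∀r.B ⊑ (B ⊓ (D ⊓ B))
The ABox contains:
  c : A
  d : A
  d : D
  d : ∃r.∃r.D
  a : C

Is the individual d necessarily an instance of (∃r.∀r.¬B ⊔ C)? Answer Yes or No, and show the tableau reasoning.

1. d : (∃r.∀r.¬B ⊔ C)?  L(d) = {A, D, ∃r.∃r.D} ∪ {(∀r.∃r.B ⊓ ¬C)}
   clash {B, ¬B} at an ∃-successor — d ∈ (∃r.∀r.¬B ⊔ C)
2. Hence d : (∃r.∀r.¬B ⊔ C): entailed.

Yes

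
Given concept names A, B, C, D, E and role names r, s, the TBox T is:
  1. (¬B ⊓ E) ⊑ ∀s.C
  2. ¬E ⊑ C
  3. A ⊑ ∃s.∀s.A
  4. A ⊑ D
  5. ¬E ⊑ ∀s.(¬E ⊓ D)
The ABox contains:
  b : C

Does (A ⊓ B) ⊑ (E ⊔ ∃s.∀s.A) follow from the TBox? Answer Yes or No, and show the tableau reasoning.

Yes

1. (A ⊓ B) ⊑ (E ⊔ ∃s.∀s.A)  ⇔  ((A ⊓ B) ⊓ (¬E ⊓ ∀s.∃s.¬A)) unsat w.r.t. T
   all branches close; clash {A, ¬A} at an ∃-successor
2. Hence (A ⊓ B) ⊑ (E ⊔ ∃s.∀s.A): entailed.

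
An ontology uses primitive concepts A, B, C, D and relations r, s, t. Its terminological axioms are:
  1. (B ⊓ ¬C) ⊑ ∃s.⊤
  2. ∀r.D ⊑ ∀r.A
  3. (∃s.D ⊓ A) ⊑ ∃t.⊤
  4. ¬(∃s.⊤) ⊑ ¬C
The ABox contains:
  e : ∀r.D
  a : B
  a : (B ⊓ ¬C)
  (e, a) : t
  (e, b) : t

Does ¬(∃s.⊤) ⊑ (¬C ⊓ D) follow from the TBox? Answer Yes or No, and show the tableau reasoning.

1. ¬(∃s.⊤) ⊑ (¬C ⊓ D)  ⇔  (∀s.⊥ ⊓ (C ⊔ ¬D)) unsat w.r.t. T
   apply at x₀: ¬(∃s.⊤)⊑¬C
   open: L(x₀) ⊇ {¬B, ¬C, ¬D, ∀s.¬D, ∀s.⊥, …} (+ ∃-successors)
2. Hence ¬(∃s.⊤) ⊑ (¬C ⊓ D): not entailed.

No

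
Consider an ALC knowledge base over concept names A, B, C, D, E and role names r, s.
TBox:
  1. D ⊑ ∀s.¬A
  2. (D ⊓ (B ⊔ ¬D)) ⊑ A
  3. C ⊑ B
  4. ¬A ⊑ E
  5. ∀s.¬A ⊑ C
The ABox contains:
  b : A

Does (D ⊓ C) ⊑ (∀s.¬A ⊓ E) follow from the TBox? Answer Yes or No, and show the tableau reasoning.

1. (D ⊓ C) ⊑ (∀s.¬A ⊓ E)  ⇔  ((D ⊓ C) ⊓ (∃s.A ⊔ ¬E)) unsat w.r.t. T
   apply at x₀: D⊑∀s.¬A; C⊑B
   open: L(x₀) ⊇ {A, B, C, D, ¬E, …}
2. Hence (D ⊓ C) ⊑ (∀s.¬A ⊓ E): not entailed.

No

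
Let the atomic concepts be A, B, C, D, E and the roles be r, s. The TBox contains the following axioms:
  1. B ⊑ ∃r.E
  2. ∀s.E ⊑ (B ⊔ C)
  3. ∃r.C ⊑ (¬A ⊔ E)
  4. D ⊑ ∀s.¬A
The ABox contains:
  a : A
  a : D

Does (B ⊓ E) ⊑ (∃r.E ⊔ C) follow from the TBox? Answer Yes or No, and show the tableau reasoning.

Yes

1. (B ⊓ E) ⊑ (∃r.E ⊔ C)  ⇔  ((B ⊓ E) ⊓ (∀r.¬E ⊓ ¬C)) unsat w.r.t. T
   all branches close; clash {E, ¬E} at an ∃-successor
2. Hence (B ⊓ E) ⊑ (∃r.E ⊔ C): entailed.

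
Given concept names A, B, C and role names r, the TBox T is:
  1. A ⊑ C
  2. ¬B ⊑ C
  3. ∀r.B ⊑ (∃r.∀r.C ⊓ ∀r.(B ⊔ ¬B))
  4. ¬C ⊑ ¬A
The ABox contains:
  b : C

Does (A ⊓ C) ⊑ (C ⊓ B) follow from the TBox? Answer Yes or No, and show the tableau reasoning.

No

1. (A ⊓ C) ⊑ (C ⊓ B)  ⇔  ((A ⊓ C) ⊓ (¬C ⊔ ¬B)) unsat w.r.t. T
   open: L(x₀) ⊇ {A, C, ¬B, ∃r.¬B} (+ ∃-successors)
2. Hence (A ⊓ C) ⊑ (C ⊓ B): not entailed.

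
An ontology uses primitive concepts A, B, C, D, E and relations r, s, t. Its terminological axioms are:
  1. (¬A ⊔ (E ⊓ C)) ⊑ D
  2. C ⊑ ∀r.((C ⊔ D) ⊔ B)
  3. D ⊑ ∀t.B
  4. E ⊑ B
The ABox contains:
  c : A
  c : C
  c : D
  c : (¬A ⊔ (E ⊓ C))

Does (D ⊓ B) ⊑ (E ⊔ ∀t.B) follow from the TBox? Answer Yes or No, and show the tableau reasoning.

Yes

1. (D ⊓ B) ⊑ (E ⊔ ∀t.B)  ⇔  ((D ⊓ B) ⊓ (¬E ⊓ ∃t.¬B)) unsat w.r.t. T
   all branches close; clash {B, ¬B} at an ∃-successor
2. Hence (D ⊓ B) ⊑ (E ⊔ ∀t.B): entailed.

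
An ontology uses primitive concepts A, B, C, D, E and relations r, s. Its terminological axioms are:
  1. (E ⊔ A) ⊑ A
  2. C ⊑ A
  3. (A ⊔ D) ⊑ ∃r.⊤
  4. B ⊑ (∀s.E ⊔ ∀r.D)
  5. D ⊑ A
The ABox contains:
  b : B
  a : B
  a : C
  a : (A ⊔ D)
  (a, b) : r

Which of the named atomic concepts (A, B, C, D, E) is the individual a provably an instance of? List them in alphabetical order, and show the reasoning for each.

1. a : A?  L(a) = {B, C, (A ⊔ D)} ∪ {¬A}
   clash {A, ¬A} at a — a ∈ A
2. a : B?  L(a) = {B, C, (A ⊔ D)} ∪ {¬B}
   clash {B, ¬B} at a — a ∈ B
3. a : C?  L(a) = {B, C, (A ⊔ D)} ∪ {¬C}
   clash {C, ¬C} at a — a ∈ C
4. a : D?  L(a) = {B, C, (A ⊔ D)} ∪ {¬D}
   apply at a: C⊑A; (A ⊔ D)⊑∃r.⊤; B⊑(∀s.E ⊔ ∀r.D)
   open: L(a) ⊇ {A, B, C, ¬D, ∀s.E, …} (+ ∃-successors) — a ∉ D possible
5. a : E?  L(a) = {B, C, (A ⊔ D)} ∪ {¬E}
   apply at a: C⊑A; (A ⊔ D)⊑∃r.⊤; B⊑(∀s.E ⊔ ∀r.D)
   open: L(a) ⊇ {A, B, C, ¬E, ∀s.E, …} (+ ∃-successors) — a ∉ E possible
6. Entailed for a: {A, B, C}

{A, B, C}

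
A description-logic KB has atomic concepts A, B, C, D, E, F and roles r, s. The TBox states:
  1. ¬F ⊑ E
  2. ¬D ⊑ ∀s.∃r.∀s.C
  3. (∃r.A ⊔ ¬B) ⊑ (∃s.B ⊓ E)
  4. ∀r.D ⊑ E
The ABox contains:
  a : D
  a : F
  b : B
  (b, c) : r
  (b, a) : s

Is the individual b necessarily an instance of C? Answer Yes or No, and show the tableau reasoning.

1. b : C?  L(b) = {B} ∪ {¬C}
   open: L(b) ⊇ {B, D, F, ¬C, ∀r.¬A, …} (+ ∃-successors) — b ∉ C possible
2. Hence b : C: not entailed.

No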